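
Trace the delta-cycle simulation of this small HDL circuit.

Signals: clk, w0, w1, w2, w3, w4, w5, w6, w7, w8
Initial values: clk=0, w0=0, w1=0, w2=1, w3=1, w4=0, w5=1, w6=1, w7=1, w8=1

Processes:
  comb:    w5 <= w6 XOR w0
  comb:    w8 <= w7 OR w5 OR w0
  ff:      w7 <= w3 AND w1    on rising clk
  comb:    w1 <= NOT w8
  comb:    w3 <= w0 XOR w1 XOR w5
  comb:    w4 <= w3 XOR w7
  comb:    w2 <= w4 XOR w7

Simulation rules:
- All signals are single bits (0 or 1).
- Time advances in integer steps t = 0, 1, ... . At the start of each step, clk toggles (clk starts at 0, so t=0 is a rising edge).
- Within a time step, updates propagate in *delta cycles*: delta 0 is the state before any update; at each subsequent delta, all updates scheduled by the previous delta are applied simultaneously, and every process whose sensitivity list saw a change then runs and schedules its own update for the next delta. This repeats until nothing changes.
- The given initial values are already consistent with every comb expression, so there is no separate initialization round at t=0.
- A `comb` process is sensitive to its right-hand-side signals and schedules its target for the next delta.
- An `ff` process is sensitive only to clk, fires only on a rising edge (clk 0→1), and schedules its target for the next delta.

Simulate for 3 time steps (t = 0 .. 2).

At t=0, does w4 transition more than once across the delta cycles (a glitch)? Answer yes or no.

no

t=0 Δ0: w5=1 w2=1 clk=0 w7=1 w8=1 w0=0 w1=0 w4=0 w6=1 w3=1
  Δ1: clk:0→1
  Δ2: w7:1→0
  Δ3: w2:1→0, w4:0→1
  Δ4: w2:0→1
  (4Δ to stable)
t=1 Δ0: w5=1 w2=1 clk=1 w7=0 w8=1 w0=0 w1=0 w4=1 w6=1 w3=1
  Δ1: clk:1→0
  (1Δ to stable)
t=2 Δ0: w5=1 w2=1 clk=0 w7=0 w8=1 w0=0 w1=0 w4=1 w6=1 w3=1
  Δ1: clk:0→1
  (1Δ to stable)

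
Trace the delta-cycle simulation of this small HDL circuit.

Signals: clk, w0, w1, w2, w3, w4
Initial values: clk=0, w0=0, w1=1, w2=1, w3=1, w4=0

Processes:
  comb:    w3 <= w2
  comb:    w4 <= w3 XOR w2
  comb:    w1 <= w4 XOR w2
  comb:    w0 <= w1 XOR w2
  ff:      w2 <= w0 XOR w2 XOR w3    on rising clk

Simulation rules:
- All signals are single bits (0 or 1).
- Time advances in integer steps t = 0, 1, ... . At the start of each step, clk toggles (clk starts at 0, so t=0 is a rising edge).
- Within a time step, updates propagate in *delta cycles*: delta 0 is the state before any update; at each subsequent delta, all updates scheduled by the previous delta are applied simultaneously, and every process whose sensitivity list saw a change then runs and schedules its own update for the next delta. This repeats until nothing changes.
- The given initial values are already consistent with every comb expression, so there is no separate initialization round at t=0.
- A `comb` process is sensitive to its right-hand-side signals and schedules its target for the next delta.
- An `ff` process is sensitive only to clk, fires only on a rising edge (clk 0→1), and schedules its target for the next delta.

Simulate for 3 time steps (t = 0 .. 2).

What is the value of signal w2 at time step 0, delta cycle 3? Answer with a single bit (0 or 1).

0

t=0 Δ0: w0=0 w3=1 w4=0 clk=0 w2=1 w1=1
  Δ1: clk:0→1
  Δ2: w2:1→0
  Δ3: w0:0→1, w3:1→0, w4:0→1, w1:1→0
  Δ4: w0:1→0, w4:1→0, w1:0→1
  Δ5: w0:0→1, w1:1→0
  Δ6: w0:1→0
  (6Δ to stable)
t=1 Δ0: w0=0 w3=0 w4=0 clk=1 w2=0 w1=0
  Δ1: clk:1→0
  (1Δ to stable)
t=2 Δ0: w0=0 w3=0 w4=0 clk=0 w2=0 w1=0
  Δ1: clk:0→1
  (1Δ to stable)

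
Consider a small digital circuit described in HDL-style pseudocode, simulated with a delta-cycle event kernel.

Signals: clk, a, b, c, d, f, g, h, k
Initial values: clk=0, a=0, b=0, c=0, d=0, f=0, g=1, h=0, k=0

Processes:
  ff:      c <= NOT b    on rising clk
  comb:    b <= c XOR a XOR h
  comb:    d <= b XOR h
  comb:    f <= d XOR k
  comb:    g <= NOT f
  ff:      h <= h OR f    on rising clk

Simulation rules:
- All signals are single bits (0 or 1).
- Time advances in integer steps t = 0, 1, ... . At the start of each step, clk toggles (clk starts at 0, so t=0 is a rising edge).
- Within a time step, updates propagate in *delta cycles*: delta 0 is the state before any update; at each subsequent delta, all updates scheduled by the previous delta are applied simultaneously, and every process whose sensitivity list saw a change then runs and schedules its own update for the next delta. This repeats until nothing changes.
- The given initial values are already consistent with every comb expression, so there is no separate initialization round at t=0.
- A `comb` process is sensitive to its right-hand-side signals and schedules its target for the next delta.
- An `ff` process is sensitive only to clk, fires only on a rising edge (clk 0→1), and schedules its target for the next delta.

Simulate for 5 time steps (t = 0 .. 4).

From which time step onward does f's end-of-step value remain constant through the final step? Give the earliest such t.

2

[bits: a,clk,b,k,h,g,c,f,d]
t=0: Δ0=000001000 Δ1=010001000 Δ2=010001100 Δ3=011001100 Δ4=011001101 Δ5=011001111 Δ6=011000111 | 6Δ
t=1: Δ0=011000111 Δ1=001000111 | 1Δ
t=2: Δ0=001000111 Δ1=011000111 Δ2=011010011 Δ3=011010010 Δ4=011010000 Δ5=011011000 | 5Δ
t=3: Δ0=011011000 Δ1=001011000 | 1Δ
t=4: Δ0=001011000 Δ1=011011000 | 1Δ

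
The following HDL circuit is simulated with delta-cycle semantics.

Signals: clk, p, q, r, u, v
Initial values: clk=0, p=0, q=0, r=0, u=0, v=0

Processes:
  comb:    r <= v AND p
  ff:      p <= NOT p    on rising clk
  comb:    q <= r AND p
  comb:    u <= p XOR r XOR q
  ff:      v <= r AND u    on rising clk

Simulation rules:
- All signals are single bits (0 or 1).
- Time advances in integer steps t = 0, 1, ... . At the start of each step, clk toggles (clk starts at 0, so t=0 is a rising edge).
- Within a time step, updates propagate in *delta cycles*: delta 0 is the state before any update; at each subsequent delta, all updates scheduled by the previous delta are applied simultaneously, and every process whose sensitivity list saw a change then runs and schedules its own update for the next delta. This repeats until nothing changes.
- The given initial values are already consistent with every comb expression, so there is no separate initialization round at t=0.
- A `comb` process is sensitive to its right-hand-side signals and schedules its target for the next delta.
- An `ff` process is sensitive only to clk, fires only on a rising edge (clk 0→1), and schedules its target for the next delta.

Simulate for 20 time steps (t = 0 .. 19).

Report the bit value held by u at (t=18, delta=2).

1

[bits: r,v,clk,u,q,p]
t=0: Δ0=000000 Δ1=001000 Δ2=001001 Δ3=001101 | 3Δ
t=1: Δ0=001101 Δ1=000101 | 1Δ
t=2: Δ0=000101 Δ1=001101 Δ2=001100 Δ3=001000 | 3Δ
t=3: Δ0=001000 Δ1=000000 | 1Δ
t=4: Δ0=000000 Δ1=001000 Δ2=001001 Δ3=001101 | 3Δ
t=5: Δ0=001101 Δ1=000101 | 1Δ
t=6: Δ0=000101 Δ1=001101 Δ2=001100 Δ3=001000 | 3Δ
t=7: Δ0=001000 Δ1=000000 | 1Δ
t=8: Δ0=000000 Δ1=001000 Δ2=001001 Δ3=001101 | 3Δ
t=9: Δ0=001101 Δ1=000101 | 1Δ
t=10: Δ0=000101 Δ1=001101 Δ2=001100 Δ3=001000 | 3Δ
t=11: Δ0=001000 Δ1=000000 | 1Δ
t=12: Δ0=000000 Δ1=001000 Δ2=001001 Δ3=001101 | 3Δ
t=13: Δ0=001101 Δ1=000101 | 1Δ
t=14: Δ0=000101 Δ1=001101 Δ2=001100 Δ3=001000 | 3Δ
t=15: Δ0=001000 Δ1=000000 | 1Δ
t=16: Δ0=000000 Δ1=001000 Δ2=001001 Δ3=001101 | 3Δ
t=17: Δ0=001101 Δ1=000101 | 1Δ
t=18: Δ0=000101 Δ1=001101 Δ2=001100 Δ3=001000 | 3Δ
t=19: Δ0=001000 Δ1=000000 | 1Δ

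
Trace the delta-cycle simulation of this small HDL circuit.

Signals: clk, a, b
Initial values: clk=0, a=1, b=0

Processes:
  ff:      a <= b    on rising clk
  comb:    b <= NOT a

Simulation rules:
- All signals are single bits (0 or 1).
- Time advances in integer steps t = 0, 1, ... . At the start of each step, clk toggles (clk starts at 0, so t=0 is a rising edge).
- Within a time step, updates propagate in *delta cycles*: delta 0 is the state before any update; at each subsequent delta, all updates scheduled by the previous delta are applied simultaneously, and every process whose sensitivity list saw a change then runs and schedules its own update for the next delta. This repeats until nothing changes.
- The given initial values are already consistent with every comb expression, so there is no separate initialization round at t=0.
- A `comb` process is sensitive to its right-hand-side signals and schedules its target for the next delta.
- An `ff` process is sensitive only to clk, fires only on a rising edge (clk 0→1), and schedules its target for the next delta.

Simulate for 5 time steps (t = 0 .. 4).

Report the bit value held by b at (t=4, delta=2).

[bits: a,clk,b]
t=0: Δ0=100 Δ1=110 Δ2=010 Δ3=011 | 3Δ
t=1: Δ0=011 Δ1=001 | 1Δ
t=2: Δ0=001 Δ1=011 Δ2=111 Δ3=110 | 3Δ
t=3: Δ0=110 Δ1=100 | 1Δ
t=4: Δ0=100 Δ1=110 Δ2=010 Δ3=011 | 3Δ

0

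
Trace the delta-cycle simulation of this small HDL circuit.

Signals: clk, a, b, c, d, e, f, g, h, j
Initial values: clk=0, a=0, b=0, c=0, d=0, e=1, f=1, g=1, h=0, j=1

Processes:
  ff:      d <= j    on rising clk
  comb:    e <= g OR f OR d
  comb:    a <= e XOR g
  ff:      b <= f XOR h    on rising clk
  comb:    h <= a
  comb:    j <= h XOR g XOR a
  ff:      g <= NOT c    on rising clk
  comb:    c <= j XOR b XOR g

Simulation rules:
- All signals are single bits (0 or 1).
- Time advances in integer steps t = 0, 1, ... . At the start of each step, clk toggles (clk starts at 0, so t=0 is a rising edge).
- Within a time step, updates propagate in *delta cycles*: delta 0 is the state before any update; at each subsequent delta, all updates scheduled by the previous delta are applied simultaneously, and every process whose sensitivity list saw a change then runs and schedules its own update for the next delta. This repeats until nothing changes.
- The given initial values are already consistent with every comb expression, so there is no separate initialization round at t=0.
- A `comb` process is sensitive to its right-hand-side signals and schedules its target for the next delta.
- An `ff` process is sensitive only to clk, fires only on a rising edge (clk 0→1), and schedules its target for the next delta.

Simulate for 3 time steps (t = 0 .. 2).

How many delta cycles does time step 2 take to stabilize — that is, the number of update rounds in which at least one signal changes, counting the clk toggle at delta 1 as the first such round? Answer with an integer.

6

t=0 Δ0: clk=0 f=1 b=0 c=0 g=1 h=0 d=0 e=1 j=1 a=0
  Δ1: clk:0→1
  Δ2: b:0→1, d:0→1
  Δ3: c:0→1
  (3Δ to stable)
t=1 Δ0: clk=1 f=1 b=1 c=1 g=1 h=0 d=1 e=1 j=1 a=0
  Δ1: clk:1→0
  (1Δ to stable)
t=2 Δ0: clk=0 f=1 b=1 c=1 g=1 h=0 d=1 e=1 j=1 a=0
  Δ1: clk:0→1
  Δ2: g:1→0
  Δ3: c:1→0, j:1→0, a:0→1
  Δ4: c:0→1, h:0→1, j:0→1
  Δ5: c:1→0, j:1→0
  Δ6: c:0→1
  (6Δ to stable)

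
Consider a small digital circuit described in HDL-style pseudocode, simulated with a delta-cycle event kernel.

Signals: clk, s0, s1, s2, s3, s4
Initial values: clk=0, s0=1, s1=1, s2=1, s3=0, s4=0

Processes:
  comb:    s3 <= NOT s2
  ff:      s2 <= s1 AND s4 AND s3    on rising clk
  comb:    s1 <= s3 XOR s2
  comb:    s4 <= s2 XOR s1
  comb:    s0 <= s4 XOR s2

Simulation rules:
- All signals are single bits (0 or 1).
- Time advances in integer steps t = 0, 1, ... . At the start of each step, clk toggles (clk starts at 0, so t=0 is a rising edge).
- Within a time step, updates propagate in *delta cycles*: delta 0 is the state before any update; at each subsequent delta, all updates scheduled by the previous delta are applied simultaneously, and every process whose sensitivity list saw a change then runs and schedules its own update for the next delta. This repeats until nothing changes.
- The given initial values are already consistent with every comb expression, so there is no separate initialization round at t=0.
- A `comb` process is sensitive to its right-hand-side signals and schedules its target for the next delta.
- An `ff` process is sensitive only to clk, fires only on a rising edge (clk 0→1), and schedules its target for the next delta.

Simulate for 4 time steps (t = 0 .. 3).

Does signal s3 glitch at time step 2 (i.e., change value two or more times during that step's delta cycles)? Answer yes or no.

t=0 Δ0: s4=0 clk=0 s2=1 s3=0 s1=1 s0=1
  Δ1: clk:0→1
  Δ2: s2:1→0
  Δ3: s4:0→1, s3:0→1, s1:1→0, s0:1→0
  Δ4: s4:1→0, s1:0→1, s0:0→1
  Δ5: s4:0→1, s0:1→0
  Δ6: s0:0→1
  (6Δ to stable)
t=1 Δ0: s4=1 clk=1 s2=0 s3=1 s1=1 s0=1
  Δ1: clk:1→0
  (1Δ to stable)
t=2 Δ0: s4=1 clk=0 s2=0 s3=1 s1=1 s0=1
  Δ1: clk:0→1
  Δ2: s2:0→1
  Δ3: s4:1→0, s3:1→0, s1:1→0, s0:1→0
  Δ4: s4:0→1, s1:0→1, s0:0→1
  Δ5: s4:1→0, s0:1→0
  Δ6: s0:0→1
  (6Δ to stable)
t=3 Δ0: s4=0 clk=1 s2=1 s3=0 s1=1 s0=1
  Δ1: clk:1→0
  (1Δ to stable)

no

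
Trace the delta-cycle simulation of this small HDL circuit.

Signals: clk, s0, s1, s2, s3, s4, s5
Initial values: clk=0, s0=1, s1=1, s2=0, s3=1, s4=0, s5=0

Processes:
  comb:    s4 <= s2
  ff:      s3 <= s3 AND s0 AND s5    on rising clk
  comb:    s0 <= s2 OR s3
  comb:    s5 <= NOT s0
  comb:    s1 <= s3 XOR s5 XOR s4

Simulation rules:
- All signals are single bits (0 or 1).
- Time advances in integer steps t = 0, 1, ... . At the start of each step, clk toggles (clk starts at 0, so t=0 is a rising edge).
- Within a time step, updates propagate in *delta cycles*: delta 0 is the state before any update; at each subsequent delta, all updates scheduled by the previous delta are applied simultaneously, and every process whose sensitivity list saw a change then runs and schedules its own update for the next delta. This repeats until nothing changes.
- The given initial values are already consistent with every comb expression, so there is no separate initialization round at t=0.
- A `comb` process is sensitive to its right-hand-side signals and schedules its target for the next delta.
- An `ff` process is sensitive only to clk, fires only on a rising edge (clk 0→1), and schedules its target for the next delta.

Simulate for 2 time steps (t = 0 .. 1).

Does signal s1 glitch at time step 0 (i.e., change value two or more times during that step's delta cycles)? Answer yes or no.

t=0 Δ0: clk=0 s0=1 s3=1 s2=0 s5=0 s4=0 s1=1
  Δ1: clk:0→1
  Δ2: s3:1→0
  Δ3: s0:1→0, s1:1→0
  Δ4: s5:0→1
  Δ5: s1:0→1
  (5Δ to stable)
t=1 Δ0: clk=1 s0=0 s3=0 s2=0 s5=1 s4=0 s1=1
  Δ1: clk:1→0
  (1Δ to stable)

yes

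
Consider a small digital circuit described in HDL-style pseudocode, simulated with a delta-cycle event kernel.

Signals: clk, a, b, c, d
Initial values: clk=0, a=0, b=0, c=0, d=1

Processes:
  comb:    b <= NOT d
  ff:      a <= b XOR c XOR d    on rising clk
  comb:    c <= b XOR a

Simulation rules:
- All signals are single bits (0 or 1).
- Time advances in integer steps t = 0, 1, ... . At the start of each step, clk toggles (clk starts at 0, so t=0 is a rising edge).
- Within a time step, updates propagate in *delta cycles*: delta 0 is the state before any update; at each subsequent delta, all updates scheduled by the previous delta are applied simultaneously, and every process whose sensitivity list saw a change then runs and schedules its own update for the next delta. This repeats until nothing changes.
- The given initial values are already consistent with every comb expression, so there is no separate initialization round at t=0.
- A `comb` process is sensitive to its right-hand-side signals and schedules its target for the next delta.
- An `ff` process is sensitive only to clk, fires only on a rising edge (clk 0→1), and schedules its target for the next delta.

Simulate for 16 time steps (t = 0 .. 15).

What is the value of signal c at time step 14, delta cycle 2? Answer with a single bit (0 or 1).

1

t=0 Δ0: a=0 c=0 clk=0 d=1 b=0
  Δ1: clk:0→1
  Δ2: a:0→1
  Δ3: c:0→1
  (3Δ to stable)
t=1 Δ0: a=1 c=1 clk=1 d=1 b=0
  Δ1: clk:1→0
  (1Δ to stable)
t=2 Δ0: a=1 c=1 clk=0 d=1 b=0
  Δ1: clk:0→1
  Δ2: a:1→0
  Δ3: c:1→0
  (3Δ to stable)
t=3 Δ0: a=0 c=0 clk=1 d=1 b=0
  Δ1: clk:1→0
  (1Δ to stable)
t=4 Δ0: a=0 c=0 clk=0 d=1 b=0
  Δ1: clk:0→1
  Δ2: a:0→1
  Δ3: c:0→1
  (3Δ to stable)
t=5 Δ0: a=1 c=1 clk=1 d=1 b=0
  Δ1: clk:1→0
  (1Δ to stable)
t=6 Δ0: a=1 c=1 clk=0 d=1 b=0
  Δ1: clk:0→1
  Δ2: a:1→0
  Δ3: c:1→0
  (3Δ to stable)
t=7 Δ0: a=0 c=0 clk=1 d=1 b=0
  Δ1: clk:1→0
  (1Δ to stable)
t=8 Δ0: a=0 c=0 clk=0 d=1 b=0
  Δ1: clk:0→1
  Δ2: a:0→1
  Δ3: c:0→1
  (3Δ to stable)
t=9 Δ0: a=1 c=1 clk=1 d=1 b=0
  Δ1: clk:1→0
  (1Δ to stable)
t=10 Δ0: a=1 c=1 clk=0 d=1 b=0
  Δ1: clk:0→1
  Δ2: a:1→0
  Δ3: c:1→0
  (3Δ to stable)
t=11 Δ0: a=0 c=0 clk=1 d=1 b=0
  Δ1: clk:1→0
  (1Δ to stable)
t=12 Δ0: a=0 c=0 clk=0 d=1 b=0
  Δ1: clk:0→1
  Δ2: a:0→1
  Δ3: c:0→1
  (3Δ to stable)
t=13 Δ0: a=1 c=1 clk=1 d=1 b=0
  Δ1: clk:1→0
  (1Δ to stable)
t=14 Δ0: a=1 c=1 clk=0 d=1 b=0
  Δ1: clk:0→1
  Δ2: a:1→0
  Δ3: c:1→0
  (3Δ to stable)
t=15 Δ0: a=0 c=0 clk=1 d=1 b=0
  Δ1: clk:1→0
  (1Δ to stable)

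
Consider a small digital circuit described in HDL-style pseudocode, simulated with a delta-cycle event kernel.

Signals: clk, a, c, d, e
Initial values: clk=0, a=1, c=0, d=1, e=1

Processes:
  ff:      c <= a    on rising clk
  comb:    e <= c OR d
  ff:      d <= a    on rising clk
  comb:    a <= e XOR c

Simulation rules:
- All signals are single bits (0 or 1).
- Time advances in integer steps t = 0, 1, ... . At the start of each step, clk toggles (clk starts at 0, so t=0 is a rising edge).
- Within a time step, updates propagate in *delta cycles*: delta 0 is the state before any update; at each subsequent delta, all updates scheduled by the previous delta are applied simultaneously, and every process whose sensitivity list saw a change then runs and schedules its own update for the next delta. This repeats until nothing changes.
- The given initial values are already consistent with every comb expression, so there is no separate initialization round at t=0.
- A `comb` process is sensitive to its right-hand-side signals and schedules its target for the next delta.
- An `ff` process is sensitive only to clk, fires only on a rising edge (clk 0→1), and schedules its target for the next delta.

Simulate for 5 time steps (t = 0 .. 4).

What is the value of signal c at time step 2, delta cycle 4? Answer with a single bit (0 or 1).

0

[bits: c,clk,a,e,d]
t=0: Δ0=00111 Δ1=01111 Δ2=11111 Δ3=11011 | 3Δ
t=1: Δ0=11011 Δ1=10011 | 1Δ
t=2: Δ0=10011 Δ1=11011 Δ2=01010 Δ3=01100 Δ4=01000 | 4Δ
t=3: Δ0=01000 Δ1=00000 | 1Δ
t=4: Δ0=00000 Δ1=01000 | 1Δ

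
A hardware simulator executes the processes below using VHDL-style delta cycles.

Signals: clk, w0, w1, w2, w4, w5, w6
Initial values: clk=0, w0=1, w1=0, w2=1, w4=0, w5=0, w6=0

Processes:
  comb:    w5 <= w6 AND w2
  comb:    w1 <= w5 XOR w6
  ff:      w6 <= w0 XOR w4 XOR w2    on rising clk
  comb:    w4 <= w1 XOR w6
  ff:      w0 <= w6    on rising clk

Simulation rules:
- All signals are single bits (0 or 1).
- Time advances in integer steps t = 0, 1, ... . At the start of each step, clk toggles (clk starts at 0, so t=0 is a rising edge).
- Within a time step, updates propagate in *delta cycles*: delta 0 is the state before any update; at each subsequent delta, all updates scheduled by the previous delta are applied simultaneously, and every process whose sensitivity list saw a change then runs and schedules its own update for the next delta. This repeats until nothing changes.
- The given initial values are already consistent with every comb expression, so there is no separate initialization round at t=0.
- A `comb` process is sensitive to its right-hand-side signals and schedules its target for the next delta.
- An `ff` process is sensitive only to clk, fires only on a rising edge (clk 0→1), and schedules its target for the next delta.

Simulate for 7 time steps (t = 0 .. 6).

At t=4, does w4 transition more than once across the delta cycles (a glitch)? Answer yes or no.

t=0 Δ0: w4=0 w1=0 w0=1 w2=1 clk=0 w6=0 w5=0
  Δ1: clk:0→1
  Δ2: w0:1→0
  (2Δ to stable)
t=1 Δ0: w4=0 w1=0 w0=0 w2=1 clk=1 w6=0 w5=0
  Δ1: clk:1→0
  (1Δ to stable)
t=2 Δ0: w4=0 w1=0 w0=0 w2=1 clk=0 w6=0 w5=0
  Δ1: clk:0→1
  Δ2: w6:0→1
  Δ3: w4:0→1, w1:0→1, w5:0→1
  Δ4: w4:1→0, w1:1→0
  Δ5: w4:0→1
  (5Δ to stable)
t=3 Δ0: w4=1 w1=0 w0=0 w2=1 clk=1 w6=1 w5=1
  Δ1: clk:1→0
  (1Δ to stable)
t=4 Δ0: w4=1 w1=0 w0=0 w2=1 clk=0 w6=1 w5=1
  Δ1: clk:0→1
  Δ2: w0:0→1, w6:1→0
  Δ3: w4:1→0, w1:0→1, w5:1→0
  Δ4: w4:0→1, w1:1→0
  Δ5: w4:1→0
  (5Δ to stable)
t=5 Δ0: w4=0 w1=0 w0=1 w2=1 clk=1 w6=0 w5=0
  Δ1: clk:1→0
  (1Δ to stable)
t=6 Δ0: w4=0 w1=0 w0=1 w2=1 clk=0 w6=0 w5=0
  Δ1: clk:0→1
  Δ2: w0:1→0
  (2Δ to stable)

yes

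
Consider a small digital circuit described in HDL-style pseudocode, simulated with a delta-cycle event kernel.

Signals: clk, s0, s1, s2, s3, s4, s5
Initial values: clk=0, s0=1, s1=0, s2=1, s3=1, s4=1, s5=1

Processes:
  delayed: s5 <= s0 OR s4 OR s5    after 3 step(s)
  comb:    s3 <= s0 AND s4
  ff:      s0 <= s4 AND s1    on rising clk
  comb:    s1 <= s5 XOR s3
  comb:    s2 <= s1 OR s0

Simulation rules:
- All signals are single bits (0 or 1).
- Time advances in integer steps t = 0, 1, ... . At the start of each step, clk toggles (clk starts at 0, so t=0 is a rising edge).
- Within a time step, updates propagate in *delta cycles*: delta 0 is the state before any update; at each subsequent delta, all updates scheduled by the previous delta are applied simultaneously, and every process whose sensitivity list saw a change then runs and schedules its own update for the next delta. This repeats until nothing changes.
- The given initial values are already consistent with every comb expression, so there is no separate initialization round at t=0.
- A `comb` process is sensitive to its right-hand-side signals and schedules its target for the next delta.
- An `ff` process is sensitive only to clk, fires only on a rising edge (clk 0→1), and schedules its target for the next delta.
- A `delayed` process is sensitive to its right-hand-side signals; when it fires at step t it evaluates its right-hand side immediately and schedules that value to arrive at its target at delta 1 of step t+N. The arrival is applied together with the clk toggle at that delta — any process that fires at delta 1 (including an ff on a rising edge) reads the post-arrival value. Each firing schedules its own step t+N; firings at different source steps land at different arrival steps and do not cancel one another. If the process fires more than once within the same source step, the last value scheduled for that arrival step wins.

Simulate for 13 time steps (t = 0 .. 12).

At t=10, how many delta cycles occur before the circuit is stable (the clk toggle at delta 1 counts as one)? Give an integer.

4

[bits: s4,s2,s5,s3,clk,s0,s1]
t=0: Δ0=1111010 Δ1=1111110 Δ2=1111100 Δ3=1010100 Δ4=1010101 Δ5=1110101 | 5Δ
t=1: Δ0=1110101 Δ1=1110001 | 1Δ
t=2: Δ0=1110001 Δ1=1110101 Δ2=1110111 Δ3=1111111 Δ4=1111110 | 4Δ
t=3: Δ0=1111110 Δ1=1111010 | 1Δ
t=4: Δ0=1111010 Δ1=1111110 Δ2=1111100 Δ3=1010100 Δ4=1010101 Δ5=1110101 | 5Δ
t=5: Δ0=1110101 Δ1=1110001 | 1Δ
t=6: Δ0=1110001 Δ1=1110101 Δ2=1110111 Δ3=1111111 Δ4=1111110 | 4Δ
t=7: Δ0=1111110 Δ1=1111010 | 1Δ
t=8: Δ0=1111010 Δ1=1111110 Δ2=1111100 Δ3=1010100 Δ4=1010101 Δ5=1110101 | 5Δ
t=9: Δ0=1110101 Δ1=1110001 | 1Δ
t=10: Δ0=1110001 Δ1=1110101 Δ2=1110111 Δ3=1111111 Δ4=1111110 | 4Δ
t=11: Δ0=1111110 Δ1=1111010 | 1Δ
t=12: Δ0=1111010 Δ1=1111110 Δ2=1111100 Δ3=1010100 Δ4=1010101 Δ5=1110101 | 5Δ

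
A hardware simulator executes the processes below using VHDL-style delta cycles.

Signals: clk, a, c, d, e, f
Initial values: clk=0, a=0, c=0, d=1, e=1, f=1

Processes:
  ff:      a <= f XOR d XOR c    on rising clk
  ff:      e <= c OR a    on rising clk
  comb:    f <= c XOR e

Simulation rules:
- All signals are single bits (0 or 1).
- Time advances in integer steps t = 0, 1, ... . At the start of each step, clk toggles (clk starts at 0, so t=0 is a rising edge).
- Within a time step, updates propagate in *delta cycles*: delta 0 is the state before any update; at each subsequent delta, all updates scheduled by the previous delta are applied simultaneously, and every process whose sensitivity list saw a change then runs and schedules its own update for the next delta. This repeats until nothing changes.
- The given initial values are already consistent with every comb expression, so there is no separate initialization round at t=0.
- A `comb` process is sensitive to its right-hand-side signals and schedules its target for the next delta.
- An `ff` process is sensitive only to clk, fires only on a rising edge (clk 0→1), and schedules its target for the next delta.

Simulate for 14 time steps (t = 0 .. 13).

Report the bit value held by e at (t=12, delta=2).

1

[bits: f,a,d,clk,e,c]
t=0: Δ0=101010 Δ1=101110 Δ2=101100 Δ3=001100 | 3Δ
t=1: Δ0=001100 Δ1=001000 | 1Δ
t=2: Δ0=001000 Δ1=001100 Δ2=011100 | 2Δ
t=3: Δ0=011100 Δ1=011000 | 1Δ
t=4: Δ0=011000 Δ1=011100 Δ2=011110 Δ3=111110 | 3Δ
t=5: Δ0=111110 Δ1=111010 | 1Δ
t=6: Δ0=111010 Δ1=111110 Δ2=101110 | 2Δ
t=7: Δ0=101110 Δ1=101010 | 1Δ
t=8: Δ0=101010 Δ1=101110 Δ2=101100 Δ3=001100 | 3Δ
t=9: Δ0=001100 Δ1=001000 | 1Δ
t=10: Δ0=001000 Δ1=001100 Δ2=011100 | 2Δ
t=11: Δ0=011100 Δ1=011000 | 1Δ
t=12: Δ0=011000 Δ1=011100 Δ2=011110 Δ3=111110 | 3Δ
t=13: Δ0=111110 Δ1=111010 | 1Δ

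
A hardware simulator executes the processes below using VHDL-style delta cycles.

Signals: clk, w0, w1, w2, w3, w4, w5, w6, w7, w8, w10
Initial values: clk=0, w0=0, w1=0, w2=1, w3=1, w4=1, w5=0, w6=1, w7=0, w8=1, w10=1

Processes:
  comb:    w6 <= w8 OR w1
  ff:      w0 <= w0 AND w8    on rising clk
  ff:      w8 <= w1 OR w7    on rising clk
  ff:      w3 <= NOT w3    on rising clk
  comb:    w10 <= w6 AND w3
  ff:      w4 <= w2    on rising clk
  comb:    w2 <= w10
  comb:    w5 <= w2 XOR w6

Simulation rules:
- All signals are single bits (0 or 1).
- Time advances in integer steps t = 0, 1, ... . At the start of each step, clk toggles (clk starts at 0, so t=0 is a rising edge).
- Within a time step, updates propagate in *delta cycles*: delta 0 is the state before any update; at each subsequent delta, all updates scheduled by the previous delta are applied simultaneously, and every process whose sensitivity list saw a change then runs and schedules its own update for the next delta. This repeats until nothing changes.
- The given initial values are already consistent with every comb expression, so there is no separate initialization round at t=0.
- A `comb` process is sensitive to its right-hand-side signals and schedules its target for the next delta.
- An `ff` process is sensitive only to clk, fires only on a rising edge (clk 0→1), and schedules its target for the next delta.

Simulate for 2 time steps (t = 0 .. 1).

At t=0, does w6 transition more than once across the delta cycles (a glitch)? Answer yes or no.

no

t=0 Δ0: w1=0 w6=1 w4=1 w10=1 w0=0 w7=0 w3=1 w2=1 w8=1 clk=0 w5=0
  Δ1: clk:0→1
  Δ2: w3:1→0, w8:1→0
  Δ3: w6:1→0, w10:1→0
  Δ4: w2:1→0, w5:0→1
  Δ5: w5:1→0
  (5Δ to stable)
t=1 Δ0: w1=0 w6=0 w4=1 w10=0 w0=0 w7=0 w3=0 w2=0 w8=0 clk=1 w5=0
  Δ1: clk:1→0
  (1Δ to stable)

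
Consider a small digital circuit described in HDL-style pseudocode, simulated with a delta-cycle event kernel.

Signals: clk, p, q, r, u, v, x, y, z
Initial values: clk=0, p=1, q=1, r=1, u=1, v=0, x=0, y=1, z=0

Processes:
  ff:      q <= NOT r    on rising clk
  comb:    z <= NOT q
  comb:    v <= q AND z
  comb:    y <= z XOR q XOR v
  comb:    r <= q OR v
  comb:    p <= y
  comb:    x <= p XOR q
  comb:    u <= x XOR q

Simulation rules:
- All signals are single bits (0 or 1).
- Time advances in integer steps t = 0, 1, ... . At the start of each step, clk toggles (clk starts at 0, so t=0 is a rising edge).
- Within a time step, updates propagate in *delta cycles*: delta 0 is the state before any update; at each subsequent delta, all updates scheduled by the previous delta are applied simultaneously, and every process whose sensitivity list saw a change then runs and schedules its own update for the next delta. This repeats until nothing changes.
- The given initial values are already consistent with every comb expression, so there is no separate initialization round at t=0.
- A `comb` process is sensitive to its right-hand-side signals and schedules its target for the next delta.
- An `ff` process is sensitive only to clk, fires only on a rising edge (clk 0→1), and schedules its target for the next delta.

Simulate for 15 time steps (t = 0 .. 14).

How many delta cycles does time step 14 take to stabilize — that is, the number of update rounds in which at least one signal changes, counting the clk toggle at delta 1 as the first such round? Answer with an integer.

t=0 Δ0: clk=0 u=1 p=1 v=0 y=1 z=0 x=0 q=1 r=1
  Δ1: clk:0→1
  Δ2: q:1→0
  Δ3: u:1→0, y:1→0, z:0→1, x:0→1, r:1→0
  Δ4: u:0→1, p:1→0, y:0→1
  Δ5: p:0→1, x:1→0
  Δ6: u:1→0, x:0→1
  Δ7: u:0→1
  (7Δ to stable)
t=1 Δ0: clk=1 u=1 p=1 v=0 y=1 z=1 x=1 q=0 r=0
  Δ1: clk:1→0
  (1Δ to stable)
t=2 Δ0: clk=0 u=1 p=1 v=0 y=1 z=1 x=1 q=0 r=0
  Δ1: clk:0→1
  Δ2: q:0→1
  Δ3: u:1→0, v:0→1, y:1→0, z:1→0, x:1→0, r:0→1
  Δ4: u:0→1, p:1→0, v:1→0
  Δ5: y:0→1, x:0→1
  Δ6: u:1→0, p:0→1
  Δ7: x:1→0
  Δ8: u:0→1
  (8Δ to stable)
t=3 Δ0: clk=1 u=1 p=1 v=0 y=1 z=0 x=0 q=1 r=1
  Δ1: clk:1→0
  (1Δ to stable)
t=4 Δ0: clk=0 u=1 p=1 v=0 y=1 z=0 x=0 q=1 r=1
  Δ1: clk:0→1
  Δ2: q:1→0
  Δ3: u:1→0, y:1→0, z:0→1, x:0→1, r:1→0
  Δ4: u:0→1, p:1→0, y:0→1
  Δ5: p:0→1, x:1→0
  Δ6: u:1→0, x:0→1
  Δ7: u:0→1
  (7Δ to stable)
t=5 Δ0: clk=1 u=1 p=1 v=0 y=1 z=1 x=1 q=0 r=0
  Δ1: clk:1→0
  (1Δ to stable)
t=6 Δ0: clk=0 u=1 p=1 v=0 y=1 z=1 x=1 q=0 r=0
  Δ1: clk:0→1
  Δ2: q:0→1
  Δ3: u:1→0, v:0→1, y:1→0, z:1→0, x:1→0, r:0→1
  Δ4: u:0→1, p:1→0, v:1→0
  Δ5: y:0→1, x:0→1
  Δ6: u:1→0, p:0→1
  Δ7: x:1→0
  Δ8: u:0→1
  (8Δ to stable)
t=7 Δ0: clk=1 u=1 p=1 v=0 y=1 z=0 x=0 q=1 r=1
  Δ1: clk:1→0
  (1Δ to stable)
t=8 Δ0: clk=0 u=1 p=1 v=0 y=1 z=0 x=0 q=1 r=1
  Δ1: clk:0→1
  Δ2: q:1→0
  Δ3: u:1→0, y:1→0, z:0→1, x:0→1, r:1→0
  Δ4: u:0→1, p:1→0, y:0→1
  Δ5: p:0→1, x:1→0
  Δ6: u:1→0, x:0→1
  Δ7: u:0→1
  (7Δ to stable)
t=9 Δ0: clk=1 u=1 p=1 v=0 y=1 z=1 x=1 q=0 r=0
  Δ1: clk:1→0
  (1Δ to stable)
t=10 Δ0: clk=0 u=1 p=1 v=0 y=1 z=1 x=1 q=0 r=0
  Δ1: clk:0→1
  Δ2: q:0→1
  Δ3: u:1→0, v:0→1, y:1→0, z:1→0, x:1→0, r:0→1
  Δ4: u:0→1, p:1→0, v:1→0
  Δ5: y:0→1, x:0→1
  Δ6: u:1→0, p:0→1
  Δ7: x:1→0
  Δ8: u:0→1
  (8Δ to stable)
t=11 Δ0: clk=1 u=1 p=1 v=0 y=1 z=0 x=0 q=1 r=1
  Δ1: clk:1→0
  (1Δ to stable)
t=12 Δ0: clk=0 u=1 p=1 v=0 y=1 z=0 x=0 q=1 r=1
  Δ1: clk:0→1
  Δ2: q:1→0
  Δ3: u:1→0, y:1→0, z:0→1, x:0→1, r:1→0
  Δ4: u:0→1, p:1→0, y:0→1
  Δ5: p:0→1, x:1→0
  Δ6: u:1→0, x:0→1
  Δ7: u:0→1
  (7Δ to stable)
t=13 Δ0: clk=1 u=1 p=1 v=0 y=1 z=1 x=1 q=0 r=0
  Δ1: clk:1→0
  (1Δ to stable)
t=14 Δ0: clk=0 u=1 p=1 v=0 y=1 z=1 x=1 q=0 r=0
  Δ1: clk:0→1
  Δ2: q:0→1
  Δ3: u:1→0, v:0→1, y:1→0, z:1→0, x:1→0, r:0→1
  Δ4: u:0→1, p:1→0, v:1→0
  Δ5: y:0→1, x:0→1
  Δ6: u:1→0, p:0→1
  Δ7: x:1→0
  Δ8: u:0→1
  (8Δ to stable)

8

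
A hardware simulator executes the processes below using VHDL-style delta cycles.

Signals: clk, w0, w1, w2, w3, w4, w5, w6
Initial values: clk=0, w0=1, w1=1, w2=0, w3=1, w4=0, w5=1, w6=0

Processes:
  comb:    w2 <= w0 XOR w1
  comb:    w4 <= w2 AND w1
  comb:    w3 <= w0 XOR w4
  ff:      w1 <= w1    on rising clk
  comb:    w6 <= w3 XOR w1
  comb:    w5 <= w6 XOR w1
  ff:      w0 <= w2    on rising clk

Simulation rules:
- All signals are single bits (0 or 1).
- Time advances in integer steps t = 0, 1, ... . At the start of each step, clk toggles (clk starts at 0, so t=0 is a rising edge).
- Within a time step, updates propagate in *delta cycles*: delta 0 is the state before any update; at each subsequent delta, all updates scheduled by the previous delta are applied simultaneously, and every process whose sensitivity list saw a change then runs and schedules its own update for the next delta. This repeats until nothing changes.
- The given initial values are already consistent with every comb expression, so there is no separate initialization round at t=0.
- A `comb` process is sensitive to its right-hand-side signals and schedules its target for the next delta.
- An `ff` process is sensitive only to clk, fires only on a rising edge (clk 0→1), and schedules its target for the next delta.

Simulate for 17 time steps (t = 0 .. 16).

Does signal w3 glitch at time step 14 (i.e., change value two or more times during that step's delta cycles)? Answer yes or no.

t0.Δ0 w0=1 w6=0 w3=1 w1=1 w2=0 clk=0 w4=0 w5=1
t0.Δ1 w0=1 w6=0 w3=1 w1=1 w2=0 clk=1 w4=0 w5=1
t0.Δ2 w0=0 w6=0 w3=1 w1=1 w2=0 clk=1 w4=0 w5=1
t0.Δ3 w0=0 w6=0 w3=0 w1=1 w2=1 clk=1 w4=0 w5=1
t0.Δ4 w0=0 w6=1 w3=0 w1=1 w2=1 clk=1 w4=1 w5=1
t0.Δ5 w0=0 w6=1 w3=1 w1=1 w2=1 clk=1 w4=1 w5=0
t0.Δ6 w0=0 w6=0 w3=1 w1=1 w2=1 clk=1 w4=1 w5=0
t0.Δ7 w0=0 w6=0 w3=1 w1=1 w2=1 clk=1 w4=1 w5=1
t1.Δ0 w0=0 w6=0 w3=1 w1=1 w2=1 clk=1 w4=1 w5=1
t1.Δ1 w0=0 w6=0 w3=1 w1=1 w2=1 clk=0 w4=1 w5=1
t2.Δ0 w0=0 w6=0 w3=1 w1=1 w2=1 clk=0 w4=1 w5=1
t2.Δ1 w0=0 w6=0 w3=1 w1=1 w2=1 clk=1 w4=1 w5=1
t2.Δ2 w0=1 w6=0 w3=1 w1=1 w2=1 clk=1 w4=1 w5=1
t2.Δ3 w0=1 w6=0 w3=0 w1=1 w2=0 clk=1 w4=1 w5=1
t2.Δ4 w0=1 w6=1 w3=0 w1=1 w2=0 clk=1 w4=0 w5=1
t2.Δ5 w0=1 w6=1 w3=1 w1=1 w2=0 clk=1 w4=0 w5=0
t2.Δ6 w0=1 w6=0 w3=1 w1=1 w2=0 clk=1 w4=0 w5=0
t2.Δ7 w0=1 w6=0 w3=1 w1=1 w2=0 clk=1 w4=0 w5=1
t3.Δ0 w0=1 w6=0 w3=1 w1=1 w2=0 clk=1 w4=0 w5=1
t3.Δ1 w0=1 w6=0 w3=1 w1=1 w2=0 clk=0 w4=0 w5=1
t4.Δ0 w0=1 w6=0 w3=1 w1=1 w2=0 clk=0 w4=0 w5=1
t4.Δ1 w0=1 w6=0 w3=1 w1=1 w2=0 clk=1 w4=0 w5=1
t4.Δ2 w0=0 w6=0 w3=1 w1=1 w2=0 clk=1 w4=0 w5=1
t4.Δ3 w0=0 w6=0 w3=0 w1=1 w2=1 clk=1 w4=0 w5=1
t4.Δ4 w0=0 w6=1 w3=0 w1=1 w2=1 clk=1 w4=1 w5=1
t4.Δ5 w0=0 w6=1 w3=1 w1=1 w2=1 clk=1 w4=1 w5=0
t4.Δ6 w0=0 w6=0 w3=1 w1=1 w2=1 clk=1 w4=1 w5=0
t4.Δ7 w0=0 w6=0 w3=1 w1=1 w2=1 clk=1 w4=1 w5=1
t5.Δ0 w0=0 w6=0 w3=1 w1=1 w2=1 clk=1 w4=1 w5=1
t5.Δ1 w0=0 w6=0 w3=1 w1=1 w2=1 clk=0 w4=1 w5=1
t6.Δ0 w0=0 w6=0 w3=1 w1=1 w2=1 clk=0 w4=1 w5=1
t6.Δ1 w0=0 w6=0 w3=1 w1=1 w2=1 clk=1 w4=1 w5=1
t6.Δ2 w0=1 w6=0 w3=1 w1=1 w2=1 clk=1 w4=1 w5=1
t6.Δ3 w0=1 w6=0 w3=0 w1=1 w2=0 clk=1 w4=1 w5=1
t6.Δ4 w0=1 w6=1 w3=0 w1=1 w2=0 clk=1 w4=0 w5=1
t6.Δ5 w0=1 w6=1 w3=1 w1=1 w2=0 clk=1 w4=0 w5=0
t6.Δ6 w0=1 w6=0 w3=1 w1=1 w2=0 clk=1 w4=0 w5=0
t6.Δ7 w0=1 w6=0 w3=1 w1=1 w2=0 clk=1 w4=0 w5=1
t7.Δ0 w0=1 w6=0 w3=1 w1=1 w2=0 clk=1 w4=0 w5=1
t7.Δ1 w0=1 w6=0 w3=1 w1=1 w2=0 clk=0 w4=0 w5=1
t8.Δ0 w0=1 w6=0 w3=1 w1=1 w2=0 clk=0 w4=0 w5=1
t8.Δ1 w0=1 w6=0 w3=1 w1=1 w2=0 clk=1 w4=0 w5=1
t8.Δ2 w0=0 w6=0 w3=1 w1=1 w2=0 clk=1 w4=0 w5=1
t8.Δ3 w0=0 w6=0 w3=0 w1=1 w2=1 clk=1 w4=0 w5=1
t8.Δ4 w0=0 w6=1 w3=0 w1=1 w2=1 clk=1 w4=1 w5=1
t8.Δ5 w0=0 w6=1 w3=1 w1=1 w2=1 clk=1 w4=1 w5=0
t8.Δ6 w0=0 w6=0 w3=1 w1=1 w2=1 clk=1 w4=1 w5=0
t8.Δ7 w0=0 w6=0 w3=1 w1=1 w2=1 clk=1 w4=1 w5=1
t9.Δ0 w0=0 w6=0 w3=1 w1=1 w2=1 clk=1 w4=1 w5=1
t9.Δ1 w0=0 w6=0 w3=1 w1=1 w2=1 clk=0 w4=1 w5=1
t10.Δ0 w0=0 w6=0 w3=1 w1=1 w2=1 clk=0 w4=1 w5=1
t10.Δ1 w0=0 w6=0 w3=1 w1=1 w2=1 clk=1 w4=1 w5=1
t10.Δ2 w0=1 w6=0 w3=1 w1=1 w2=1 clk=1 w4=1 w5=1
t10.Δ3 w0=1 w6=0 w3=0 w1=1 w2=0 clk=1 w4=1 w5=1
t10.Δ4 w0=1 w6=1 w3=0 w1=1 w2=0 clk=1 w4=0 w5=1
t10.Δ5 w0=1 w6=1 w3=1 w1=1 w2=0 clk=1 w4=0 w5=0
t10.Δ6 w0=1 w6=0 w3=1 w1=1 w2=0 clk=1 w4=0 w5=0
t10.Δ7 w0=1 w6=0 w3=1 w1=1 w2=0 clk=1 w4=0 w5=1
t11.Δ0 w0=1 w6=0 w3=1 w1=1 w2=0 clk=1 w4=0 w5=1
t11.Δ1 w0=1 w6=0 w3=1 w1=1 w2=0 clk=0 w4=0 w5=1
t12.Δ0 w0=1 w6=0 w3=1 w1=1 w2=0 clk=0 w4=0 w5=1
t12.Δ1 w0=1 w6=0 w3=1 w1=1 w2=0 clk=1 w4=0 w5=1
t12.Δ2 w0=0 w6=0 w3=1 w1=1 w2=0 clk=1 w4=0 w5=1
t12.Δ3 w0=0 w6=0 w3=0 w1=1 w2=1 clk=1 w4=0 w5=1
t12.Δ4 w0=0 w6=1 w3=0 w1=1 w2=1 clk=1 w4=1 w5=1
t12.Δ5 w0=0 w6=1 w3=1 w1=1 w2=1 clk=1 w4=1 w5=0
t12.Δ6 w0=0 w6=0 w3=1 w1=1 w2=1 clk=1 w4=1 w5=0
t12.Δ7 w0=0 w6=0 w3=1 w1=1 w2=1 clk=1 w4=1 w5=1
t13.Δ0 w0=0 w6=0 w3=1 w1=1 w2=1 clk=1 w4=1 w5=1
t13.Δ1 w0=0 w6=0 w3=1 w1=1 w2=1 clk=0 w4=1 w5=1
t14.Δ0 w0=0 w6=0 w3=1 w1=1 w2=1 clk=0 w4=1 w5=1
t14.Δ1 w0=0 w6=0 w3=1 w1=1 w2=1 clk=1 w4=1 w5=1
t14.Δ2 w0=1 w6=0 w3=1 w1=1 w2=1 clk=1 w4=1 w5=1
t14.Δ3 w0=1 w6=0 w3=0 w1=1 w2=0 clk=1 w4=1 w5=1
t14.Δ4 w0=1 w6=1 w3=0 w1=1 w2=0 clk=1 w4=0 w5=1
t14.Δ5 w0=1 w6=1 w3=1 w1=1 w2=0 clk=1 w4=0 w5=0
t14.Δ6 w0=1 w6=0 w3=1 w1=1 w2=0 clk=1 w4=0 w5=0
t14.Δ7 w0=1 w6=0 w3=1 w1=1 w2=0 clk=1 w4=0 w5=1
t15.Δ0 w0=1 w6=0 w3=1 w1=1 w2=0 clk=1 w4=0 w5=1
t15.Δ1 w0=1 w6=0 w3=1 w1=1 w2=0 clk=0 w4=0 w5=1
t16.Δ0 w0=1 w6=0 w3=1 w1=1 w2=0 clk=0 w4=0 w5=1
t16.Δ1 w0=1 w6=0 w3=1 w1=1 w2=0 clk=1 w4=0 w5=1
t16.Δ2 w0=0 w6=0 w3=1 w1=1 w2=0 clk=1 w4=0 w5=1
t16.Δ3 w0=0 w6=0 w3=0 w1=1 w2=1 clk=1 w4=0 w5=1
t16.Δ4 w0=0 w6=1 w3=0 w1=1 w2=1 clk=1 w4=1 w5=1
t16.Δ5 w0=0 w6=1 w3=1 w1=1 w2=1 clk=1 w4=1 w5=0
t16.Δ6 w0=0 w6=0 w3=1 w1=1 w2=1 clk=1 w4=1 w5=0
t16.Δ7 w0=0 w6=0 w3=1 w1=1 w2=1 clk=1 w4=1 w5=1

yes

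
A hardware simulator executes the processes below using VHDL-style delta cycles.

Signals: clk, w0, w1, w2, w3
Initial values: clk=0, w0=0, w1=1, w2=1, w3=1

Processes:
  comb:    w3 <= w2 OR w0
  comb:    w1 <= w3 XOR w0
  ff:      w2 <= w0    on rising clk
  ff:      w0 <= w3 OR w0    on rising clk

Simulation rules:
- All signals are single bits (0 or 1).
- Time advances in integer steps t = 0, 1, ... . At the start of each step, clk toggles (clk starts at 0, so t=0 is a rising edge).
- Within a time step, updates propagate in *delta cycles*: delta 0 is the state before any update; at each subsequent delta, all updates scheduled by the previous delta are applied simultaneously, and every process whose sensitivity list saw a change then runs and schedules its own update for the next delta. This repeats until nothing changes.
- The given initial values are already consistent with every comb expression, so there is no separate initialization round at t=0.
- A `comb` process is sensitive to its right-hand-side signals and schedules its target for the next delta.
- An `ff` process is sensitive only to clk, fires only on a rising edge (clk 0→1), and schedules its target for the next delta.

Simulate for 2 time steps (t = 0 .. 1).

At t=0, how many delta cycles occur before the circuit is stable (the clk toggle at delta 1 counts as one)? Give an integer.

t0.Δ0 w3=1 w2=1 clk=0 w1=1 w0=0
t0.Δ1 w3=1 w2=1 clk=1 w1=1 w0=0
t0.Δ2 w3=1 w2=0 clk=1 w1=1 w0=1
t0.Δ3 w3=1 w2=0 clk=1 w1=0 w0=1
t1.Δ0 w3=1 w2=0 clk=1 w1=0 w0=1
t1.Δ1 w3=1 w2=0 clk=0 w1=0 w0=1

3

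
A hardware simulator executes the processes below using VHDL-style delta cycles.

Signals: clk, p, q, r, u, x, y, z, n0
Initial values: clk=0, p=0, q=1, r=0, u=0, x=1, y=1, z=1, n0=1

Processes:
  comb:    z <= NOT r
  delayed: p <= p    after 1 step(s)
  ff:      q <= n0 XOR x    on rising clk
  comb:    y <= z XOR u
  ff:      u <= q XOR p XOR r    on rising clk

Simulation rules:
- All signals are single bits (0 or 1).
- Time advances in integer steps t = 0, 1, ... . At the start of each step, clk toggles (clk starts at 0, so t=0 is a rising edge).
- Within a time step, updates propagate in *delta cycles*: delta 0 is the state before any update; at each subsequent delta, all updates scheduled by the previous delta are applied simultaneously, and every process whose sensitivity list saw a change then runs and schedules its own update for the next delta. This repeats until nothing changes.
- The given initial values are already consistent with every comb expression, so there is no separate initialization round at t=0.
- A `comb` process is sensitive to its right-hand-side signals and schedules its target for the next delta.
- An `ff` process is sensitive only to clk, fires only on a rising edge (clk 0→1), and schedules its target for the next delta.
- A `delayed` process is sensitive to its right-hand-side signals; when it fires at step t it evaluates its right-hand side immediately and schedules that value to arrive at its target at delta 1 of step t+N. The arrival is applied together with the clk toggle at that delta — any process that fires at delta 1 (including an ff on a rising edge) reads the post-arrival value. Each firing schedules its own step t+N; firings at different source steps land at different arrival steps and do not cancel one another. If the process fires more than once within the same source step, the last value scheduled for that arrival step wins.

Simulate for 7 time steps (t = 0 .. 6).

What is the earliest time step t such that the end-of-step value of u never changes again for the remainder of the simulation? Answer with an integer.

t=0 Δ0: q=1 y=1 x=1 u=0 n0=1 z=1 p=0 clk=0 r=0
  Δ1: clk:0→1
  Δ2: q:1→0, u:0→1
  Δ3: y:1→0
  (3Δ to stable)
t=1 Δ0: q=0 y=0 x=1 u=1 n0=1 z=1 p=0 clk=1 r=0
  Δ1: clk:1→0
  (1Δ to stable)
t=2 Δ0: q=0 y=0 x=1 u=1 n0=1 z=1 p=0 clk=0 r=0
  Δ1: clk:0→1
  Δ2: u:1→0
  Δ3: y:0→1
  (3Δ to stable)
t=3 Δ0: q=0 y=1 x=1 u=0 n0=1 z=1 p=0 clk=1 r=0
  Δ1: clk:1→0
  (1Δ to stable)
t=4 Δ0: q=0 y=1 x=1 u=0 n0=1 z=1 p=0 clk=0 r=0
  Δ1: clk:0→1
  (1Δ to stable)
t=5 Δ0: q=0 y=1 x=1 u=0 n0=1 z=1 p=0 clk=1 r=0
  Δ1: clk:1→0
  (1Δ to stable)
t=6 Δ0: q=0 y=1 x=1 u=0 n0=1 z=1 p=0 clk=0 r=0
  Δ1: clk:0→1
  (1Δ to stable)

2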